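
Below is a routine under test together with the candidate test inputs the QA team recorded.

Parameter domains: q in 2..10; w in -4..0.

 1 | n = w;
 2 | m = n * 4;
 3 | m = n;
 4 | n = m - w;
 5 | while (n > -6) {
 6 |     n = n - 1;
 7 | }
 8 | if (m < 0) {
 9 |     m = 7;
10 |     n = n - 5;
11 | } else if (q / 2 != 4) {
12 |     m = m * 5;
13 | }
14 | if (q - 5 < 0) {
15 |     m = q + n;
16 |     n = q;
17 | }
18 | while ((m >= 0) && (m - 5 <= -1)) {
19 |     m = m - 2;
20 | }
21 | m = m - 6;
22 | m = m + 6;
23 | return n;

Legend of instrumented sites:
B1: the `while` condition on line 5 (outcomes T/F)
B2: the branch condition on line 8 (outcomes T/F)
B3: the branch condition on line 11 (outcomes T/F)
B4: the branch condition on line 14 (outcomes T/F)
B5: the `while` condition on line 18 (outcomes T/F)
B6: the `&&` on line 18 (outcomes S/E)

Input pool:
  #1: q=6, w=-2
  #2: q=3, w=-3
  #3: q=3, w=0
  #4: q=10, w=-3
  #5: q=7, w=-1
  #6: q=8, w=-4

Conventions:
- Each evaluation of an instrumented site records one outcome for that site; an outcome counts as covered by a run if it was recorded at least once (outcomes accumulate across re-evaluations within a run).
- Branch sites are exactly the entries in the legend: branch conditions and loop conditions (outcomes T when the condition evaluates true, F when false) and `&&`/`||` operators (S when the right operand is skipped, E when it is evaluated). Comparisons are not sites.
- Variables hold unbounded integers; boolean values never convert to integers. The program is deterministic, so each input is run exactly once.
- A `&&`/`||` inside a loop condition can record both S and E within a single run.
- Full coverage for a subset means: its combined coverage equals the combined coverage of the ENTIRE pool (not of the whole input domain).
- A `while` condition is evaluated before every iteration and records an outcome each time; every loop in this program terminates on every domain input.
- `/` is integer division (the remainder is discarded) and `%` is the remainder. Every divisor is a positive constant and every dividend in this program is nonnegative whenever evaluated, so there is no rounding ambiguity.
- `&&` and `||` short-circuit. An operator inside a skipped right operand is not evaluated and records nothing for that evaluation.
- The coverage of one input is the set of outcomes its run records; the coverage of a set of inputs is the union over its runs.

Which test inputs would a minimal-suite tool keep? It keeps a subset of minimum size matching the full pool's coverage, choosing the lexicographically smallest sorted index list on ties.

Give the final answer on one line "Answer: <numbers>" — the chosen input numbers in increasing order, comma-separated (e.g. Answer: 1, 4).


input #1, q=6, w=-2: events B1->T, B1->T, B1->T, B1->T, B1->T, B1->T, B1->F, B2->T, B4->F, B6->E, B5->F; outcomes B1=T, B1=F, B2=T, B4=F, B5=F, B6=E
input #2, q=3, w=-3: events B1->T, B1->T, B1->T, B1->T, B1->T, B1->T, B1->F, B2->T, B4->T, B6->S, B5->F; outcomes B1=T, B1=F, B2=T, B4=T, B5=F, B6=S
input #3, q=3, w=0: events B1->T, B1->T, B1->T, B1->T, B1->T, B1->T, B1->F, B2->F, B3->T, B4->T, B6->S, B5->F; outcomes B1=T, B1=F, B2=F, B3=T, B4=T, B5=F, B6=S
input #4, q=10, w=-3: events B1->T, B1->T, B1->T, B1->T, B1->T, B1->T, B1->F, B2->T, B4->F, B6->E, B5->F; outcomes B1=T, B1=F, B2=T, B4=F, B5=F, B6=E
input #5, q=7, w=-1: events B1->T, B1->T, B1->T, B1->T, B1->T, B1->T, B1->F, B2->T, B4->F, B6->E, B5->F; outcomes B1=T, B1=F, B2=T, B4=F, B5=F, B6=E
input #6, q=8, w=-4: events B1->T, B1->T, B1->T, B1->T, B1->T, B1->T, B1->F, B2->T, B4->F, B6->E, B5->F; outcomes B1=T, B1=F, B2=T, B4=F, B5=F, B6=E
together the pool reaches 10 outcomes: B1=T, B1=F, B2=T, B2=F, B3=T, B4=T, B4=F, B5=F, B6=S, B6=E
size 1 is not enough: best union over all size-1 subsets is 7/10
at size 2, {1, 3} reaches all 10 outcomes; every lexicographically earlier size-2 subset fails
Answer: 1, 3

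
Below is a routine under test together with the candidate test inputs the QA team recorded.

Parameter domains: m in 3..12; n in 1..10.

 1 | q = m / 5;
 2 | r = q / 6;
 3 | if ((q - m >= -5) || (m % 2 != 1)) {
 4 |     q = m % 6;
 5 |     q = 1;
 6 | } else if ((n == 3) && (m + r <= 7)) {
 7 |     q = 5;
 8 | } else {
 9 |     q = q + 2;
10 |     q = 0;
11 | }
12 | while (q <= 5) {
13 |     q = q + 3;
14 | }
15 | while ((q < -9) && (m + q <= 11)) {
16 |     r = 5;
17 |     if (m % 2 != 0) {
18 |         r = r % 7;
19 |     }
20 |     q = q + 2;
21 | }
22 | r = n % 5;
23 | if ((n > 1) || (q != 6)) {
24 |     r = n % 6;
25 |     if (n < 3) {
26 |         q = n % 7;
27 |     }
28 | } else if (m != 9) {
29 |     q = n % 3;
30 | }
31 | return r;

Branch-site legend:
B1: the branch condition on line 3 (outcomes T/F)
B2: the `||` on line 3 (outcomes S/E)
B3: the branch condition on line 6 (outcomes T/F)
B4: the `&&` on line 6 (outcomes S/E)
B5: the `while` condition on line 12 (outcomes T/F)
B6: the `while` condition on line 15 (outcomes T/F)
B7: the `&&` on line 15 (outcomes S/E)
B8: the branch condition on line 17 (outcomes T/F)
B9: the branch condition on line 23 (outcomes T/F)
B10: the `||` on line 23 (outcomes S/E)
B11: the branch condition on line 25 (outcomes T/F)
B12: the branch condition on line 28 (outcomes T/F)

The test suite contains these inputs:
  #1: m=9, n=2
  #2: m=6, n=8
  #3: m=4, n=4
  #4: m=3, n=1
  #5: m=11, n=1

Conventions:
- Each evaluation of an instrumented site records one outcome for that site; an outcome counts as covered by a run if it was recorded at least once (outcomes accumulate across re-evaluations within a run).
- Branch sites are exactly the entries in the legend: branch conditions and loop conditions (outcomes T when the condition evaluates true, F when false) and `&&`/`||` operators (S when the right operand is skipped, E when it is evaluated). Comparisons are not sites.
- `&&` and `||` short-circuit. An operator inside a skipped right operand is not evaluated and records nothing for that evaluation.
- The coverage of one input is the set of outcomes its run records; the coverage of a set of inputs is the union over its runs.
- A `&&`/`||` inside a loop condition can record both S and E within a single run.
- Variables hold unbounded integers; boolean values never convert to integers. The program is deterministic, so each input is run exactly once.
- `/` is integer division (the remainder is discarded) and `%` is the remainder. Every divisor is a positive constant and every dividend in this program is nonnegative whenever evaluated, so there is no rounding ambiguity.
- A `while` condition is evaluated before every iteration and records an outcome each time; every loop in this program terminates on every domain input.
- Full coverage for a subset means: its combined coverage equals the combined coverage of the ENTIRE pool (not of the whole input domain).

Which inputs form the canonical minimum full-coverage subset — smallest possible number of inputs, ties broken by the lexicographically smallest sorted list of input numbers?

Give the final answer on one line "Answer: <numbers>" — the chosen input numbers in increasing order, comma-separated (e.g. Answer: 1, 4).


#1 (m=9, n=2) -> covered: B1=F, B2=E, B3=F, B4=S, B5=T, B5=F, B6=F, B7=S, B9=T, B10=S, B11=T
#2 (m=6, n=8) -> covered: B1=T, B2=S, B5=T, B5=F, B6=F, B7=S, B9=T, B10=S, B11=F
#3 (m=4, n=4) -> covered: B1=T, B2=S, B5=T, B5=F, B6=F, B7=S, B9=T, B10=S, B11=F
#4 (m=3, n=1) -> covered: B1=T, B2=S, B5=T, B5=F, B6=F, B7=S, B9=T, B10=E, B11=T
#5 (m=11, n=1) -> covered: B1=F, B2=E, B3=F, B4=S, B5=T, B5=F, B6=F, B7=S, B9=F, B10=E, B12=T
union over all inputs: B1=T, B1=F, B2=S, B2=E, B3=F, B4=S, B5=T, B5=F, B6=F, B7=S, B9=T, B9=F, B10=S, B10=E, B11=T, B11=F, B12=T (17 outcomes)
no size-1 subset reaches all 17 outcomes (best union: 11/17)
no size-2 subset reaches all 17 outcomes (best union: 16/17)
at size 3, {1, 2, 5} reaches all 17 outcomes; every lexicographically earlier size-3 subset fails
Answer: 1, 2, 5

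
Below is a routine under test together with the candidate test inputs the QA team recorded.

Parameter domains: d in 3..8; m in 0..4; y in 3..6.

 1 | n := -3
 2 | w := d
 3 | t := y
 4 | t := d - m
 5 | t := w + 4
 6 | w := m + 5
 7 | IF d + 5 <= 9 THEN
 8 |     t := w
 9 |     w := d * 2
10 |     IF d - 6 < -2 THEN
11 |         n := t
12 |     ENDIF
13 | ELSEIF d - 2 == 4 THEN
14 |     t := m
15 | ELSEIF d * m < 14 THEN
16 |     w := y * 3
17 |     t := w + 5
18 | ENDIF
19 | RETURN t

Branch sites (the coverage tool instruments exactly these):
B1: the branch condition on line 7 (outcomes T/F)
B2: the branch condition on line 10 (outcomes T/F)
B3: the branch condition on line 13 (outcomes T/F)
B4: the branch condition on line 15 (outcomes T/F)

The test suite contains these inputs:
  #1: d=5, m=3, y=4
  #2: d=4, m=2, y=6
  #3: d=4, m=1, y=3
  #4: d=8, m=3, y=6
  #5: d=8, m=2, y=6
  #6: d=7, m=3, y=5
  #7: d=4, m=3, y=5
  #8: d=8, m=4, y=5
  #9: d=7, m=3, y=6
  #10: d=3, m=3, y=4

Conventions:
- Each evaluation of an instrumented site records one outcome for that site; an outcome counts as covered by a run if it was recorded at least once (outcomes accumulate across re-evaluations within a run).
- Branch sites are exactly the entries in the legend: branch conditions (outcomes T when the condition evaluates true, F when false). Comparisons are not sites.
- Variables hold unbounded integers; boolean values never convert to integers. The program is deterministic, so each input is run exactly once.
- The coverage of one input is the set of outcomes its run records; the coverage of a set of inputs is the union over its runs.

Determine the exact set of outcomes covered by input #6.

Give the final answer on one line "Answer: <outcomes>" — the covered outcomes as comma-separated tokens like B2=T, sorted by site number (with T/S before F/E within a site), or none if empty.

Simulating input #6 (d=7, m=3, y=5) step by step:
  B1->F, B3->F, B4->F
collecting distinct outcomes: B1=F, B3=F, B4=F

Answer: B1=F, B3=F, B4=F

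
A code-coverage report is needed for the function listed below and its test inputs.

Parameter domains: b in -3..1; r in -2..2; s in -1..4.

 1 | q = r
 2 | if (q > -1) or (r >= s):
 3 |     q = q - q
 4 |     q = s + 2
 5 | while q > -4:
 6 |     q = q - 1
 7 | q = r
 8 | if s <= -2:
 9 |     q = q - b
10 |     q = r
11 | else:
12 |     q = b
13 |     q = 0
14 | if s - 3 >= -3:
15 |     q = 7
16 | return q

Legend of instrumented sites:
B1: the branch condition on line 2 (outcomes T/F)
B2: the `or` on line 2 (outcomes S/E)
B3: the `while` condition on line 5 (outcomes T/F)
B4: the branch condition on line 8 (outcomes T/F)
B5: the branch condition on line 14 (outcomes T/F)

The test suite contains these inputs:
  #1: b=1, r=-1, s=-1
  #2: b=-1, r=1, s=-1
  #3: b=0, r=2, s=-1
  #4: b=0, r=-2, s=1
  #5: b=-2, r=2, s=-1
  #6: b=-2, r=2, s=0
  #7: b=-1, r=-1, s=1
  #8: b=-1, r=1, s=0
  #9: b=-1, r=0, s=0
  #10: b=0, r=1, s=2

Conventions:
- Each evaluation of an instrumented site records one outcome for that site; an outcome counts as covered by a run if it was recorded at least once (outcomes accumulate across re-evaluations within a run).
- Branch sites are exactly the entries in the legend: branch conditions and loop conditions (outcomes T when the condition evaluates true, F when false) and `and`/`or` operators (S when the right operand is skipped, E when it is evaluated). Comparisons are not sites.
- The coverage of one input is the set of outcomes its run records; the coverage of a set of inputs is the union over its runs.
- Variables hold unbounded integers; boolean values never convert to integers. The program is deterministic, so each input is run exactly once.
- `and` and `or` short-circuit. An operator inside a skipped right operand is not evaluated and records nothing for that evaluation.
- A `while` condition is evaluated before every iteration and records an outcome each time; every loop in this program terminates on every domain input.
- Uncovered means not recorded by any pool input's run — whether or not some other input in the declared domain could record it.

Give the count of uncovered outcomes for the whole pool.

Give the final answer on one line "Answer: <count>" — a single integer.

run #1 (b=1, r=-1, s=-1) runs B2->E, B1->T, B3->T, B3->T, B3->T, B3->T, B3->T, B3->F, B4->F, B5->F; records B1=T, B2=E, B3=T, B3=F, B4=F, B5=F
run #2 (b=-1, r=1, s=-1) runs B2->S, B1->T, B3->T, B3->T, B3->T, B3->T, B3->T, B3->F, B4->F, B5->F; records B1=T, B2=S, B3=T, B3=F, B4=F, B5=F
run #3 (b=0, r=2, s=-1) runs B2->S, B1->T, B3->T, B3->T, B3->T, B3->T, B3->T, B3->F, B4->F, B5->F; records B1=T, B2=S, B3=T, B3=F, B4=F, B5=F
run #4 (b=0, r=-2, s=1) runs B2->E, B1->F, B3->T, B3->T, B3->F, B4->F, B5->T; records B1=F, B2=E, B3=T, B3=F, B4=F, B5=T
run #5 (b=-2, r=2, s=-1) runs B2->S, B1->T, B3->T, B3->T, B3->T, B3->T, B3->T, B3->F, B4->F, B5->F; records B1=T, B2=S, B3=T, B3=F, B4=F, B5=F
run #6 (b=-2, r=2, s=0) runs B2->S, B1->T, B3->T, B3->T, B3->T, B3->T, B3->T, B3->T, B3->F, B4->F, B5->T; records B1=T, B2=S, B3=T, B3=F, B4=F, B5=T
run #7 (b=-1, r=-1, s=1) runs B2->E, B1->F, B3->T, B3->T, B3->T, B3->F, B4->F, B5->T; records B1=F, B2=E, B3=T, B3=F, B4=F, B5=T
run #8 (b=-1, r=1, s=0) runs B2->S, B1->T, B3->T, B3->T, B3->T, B3->T, B3->T, B3->T, B3->F, B4->F, B5->T; records B1=T, B2=S, B3=T, B3=F, B4=F, B5=T
run #9 (b=-1, r=0, s=0) runs B2->S, B1->T, B3->T, B3->T, B3->T, B3->T, B3->T, B3->T, B3->F, B4->F, B5->T; records B1=T, B2=S, B3=T, B3=F, B4=F, B5=T
run #10 (b=0, r=1, s=2) runs B2->S, B1->T, B3->T, B3->T, B3->T, B3->T, B3->T, B3->T, B3->T, B3->T, B3->F, B4->F, B5->T; records B1=T, B2=S, B3=T, B3=F, B4=F, B5=T
union over the pool: B1=T, B1=F, B2=S, B2=E, B3=T, B3=F, B4=F, B5=T, B5=F
uncovered (1 of 10): B4=T

Answer: 1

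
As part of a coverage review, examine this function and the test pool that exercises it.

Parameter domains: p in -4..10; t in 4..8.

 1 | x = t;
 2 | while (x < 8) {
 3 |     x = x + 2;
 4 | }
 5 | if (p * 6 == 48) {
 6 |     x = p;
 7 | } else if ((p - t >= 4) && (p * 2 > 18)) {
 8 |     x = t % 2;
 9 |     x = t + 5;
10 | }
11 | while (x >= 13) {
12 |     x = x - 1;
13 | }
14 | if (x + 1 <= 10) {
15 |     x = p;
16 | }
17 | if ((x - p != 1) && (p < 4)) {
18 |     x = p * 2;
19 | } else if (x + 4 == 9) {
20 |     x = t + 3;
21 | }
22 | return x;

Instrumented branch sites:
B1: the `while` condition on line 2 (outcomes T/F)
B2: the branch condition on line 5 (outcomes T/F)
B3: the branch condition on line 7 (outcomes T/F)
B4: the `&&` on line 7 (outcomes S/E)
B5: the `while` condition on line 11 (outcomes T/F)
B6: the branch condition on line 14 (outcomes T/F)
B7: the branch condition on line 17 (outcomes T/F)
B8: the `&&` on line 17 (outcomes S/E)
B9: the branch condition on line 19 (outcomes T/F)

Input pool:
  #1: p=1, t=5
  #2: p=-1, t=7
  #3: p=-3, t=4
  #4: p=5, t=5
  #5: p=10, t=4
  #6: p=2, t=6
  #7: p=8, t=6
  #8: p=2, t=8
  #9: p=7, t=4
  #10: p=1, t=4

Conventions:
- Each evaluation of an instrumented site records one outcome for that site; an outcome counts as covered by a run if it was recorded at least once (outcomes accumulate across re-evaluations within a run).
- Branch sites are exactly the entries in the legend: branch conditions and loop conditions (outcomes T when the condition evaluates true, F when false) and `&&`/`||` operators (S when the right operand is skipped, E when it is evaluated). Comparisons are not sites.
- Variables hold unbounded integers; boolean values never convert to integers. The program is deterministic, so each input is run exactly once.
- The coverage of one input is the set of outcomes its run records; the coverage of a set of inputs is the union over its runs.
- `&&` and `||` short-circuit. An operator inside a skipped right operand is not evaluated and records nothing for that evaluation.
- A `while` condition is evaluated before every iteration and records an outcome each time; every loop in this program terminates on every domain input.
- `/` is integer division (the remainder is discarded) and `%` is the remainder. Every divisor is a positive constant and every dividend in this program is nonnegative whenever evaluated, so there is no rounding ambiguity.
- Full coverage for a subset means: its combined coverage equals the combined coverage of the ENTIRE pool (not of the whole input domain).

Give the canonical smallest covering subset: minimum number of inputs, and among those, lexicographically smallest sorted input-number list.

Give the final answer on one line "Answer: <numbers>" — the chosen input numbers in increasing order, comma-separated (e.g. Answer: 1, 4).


test 1 (p=1, t=5) fires B1->T, B1->T, B1->F, B2->F, B4->S, B3->F, B5->F, B6->T, B8->E, B7->T; hits B1=T, B1=F, B2=F, B3=F, B4=S, B5=F, B6=T, B7=T, B8=E
test 2 (p=-1, t=7) fires B1->T, B1->F, B2->F, B4->S, B3->F, B5->F, B6->T, B8->E, B7->T; hits B1=T, B1=F, B2=F, B3=F, B4=S, B5=F, B6=T, B7=T, B8=E
test 3 (p=-3, t=4) fires B1->T, B1->T, B1->F, B2->F, B4->S, B3->F, B5->F, B6->T, B8->E, B7->T; hits B1=T, B1=F, B2=F, B3=F, B4=S, B5=F, B6=T, B7=T, B8=E
test 4 (p=5, t=5) fires B1->T, B1->T, B1->F, B2->F, B4->S, B3->F, B5->F, B6->T, B8->E, B7->F, B9->T; hits B1=T, B1=F, B2=F, B3=F, B4=S, B5=F, B6=T, B7=F, B8=E, B9=T
test 5 (p=10, t=4) fires B1->T, B1->T, B1->F, B2->F, B4->E, B3->T, B5->F, B6->T, B8->E, B7->F, B9->F; hits B1=T, B1=F, B2=F, B3=T, B4=E, B5=F, B6=T, B7=F, B8=E, B9=F
test 6 (p=2, t=6) fires B1->T, B1->F, B2->F, B4->S, B3->F, B5->F, B6->T, B8->E, B7->T; hits B1=T, B1=F, B2=F, B3=F, B4=S, B5=F, B6=T, B7=T, B8=E
test 7 (p=8, t=6) fires B1->T, B1->F, B2->T, B5->F, B6->T, B8->E, B7->F, B9->F; hits B1=T, B1=F, B2=T, B5=F, B6=T, B7=F, B8=E, B9=F
test 8 (p=2, t=8) fires B1->F, B2->F, B4->S, B3->F, B5->F, B6->T, B8->E, B7->T; hits B1=F, B2=F, B3=F, B4=S, B5=F, B6=T, B7=T, B8=E
test 9 (p=7, t=4) fires B1->T, B1->T, B1->F, B2->F, B4->S, B3->F, B5->F, B6->T, B8->E, B7->F, B9->F; hits B1=T, B1=F, B2=F, B3=F, B4=S, B5=F, B6=T, B7=F, B8=E, B9=F
test 10 (p=1, t=4) fires B1->T, B1->T, B1->F, B2->F, B4->S, B3->F, B5->F, B6->T, B8->E, B7->T; hits B1=T, B1=F, B2=F, B3=F, B4=S, B5=F, B6=T, B7=T, B8=E
the full pool covers 15 outcomes: B1=T, B1=F, B2=T, B2=F, B3=T, B3=F, B4=S, B4=E, B5=F, B6=T, B7=T, B7=F, B8=E, B9=T, B9=F
every size-1 subset falls short of the 15 outcomes (best: 10/15)
every size-2 subset falls short of the 15 outcomes (best: 13/15)
every size-3 subset falls short of the 15 outcomes (best: 14/15)
size 4: inputs {1, 4, 5, 7} cover all 15 outcomes, and no lexicographically smaller subset of this size does
Answer: 1, 4, 5, 7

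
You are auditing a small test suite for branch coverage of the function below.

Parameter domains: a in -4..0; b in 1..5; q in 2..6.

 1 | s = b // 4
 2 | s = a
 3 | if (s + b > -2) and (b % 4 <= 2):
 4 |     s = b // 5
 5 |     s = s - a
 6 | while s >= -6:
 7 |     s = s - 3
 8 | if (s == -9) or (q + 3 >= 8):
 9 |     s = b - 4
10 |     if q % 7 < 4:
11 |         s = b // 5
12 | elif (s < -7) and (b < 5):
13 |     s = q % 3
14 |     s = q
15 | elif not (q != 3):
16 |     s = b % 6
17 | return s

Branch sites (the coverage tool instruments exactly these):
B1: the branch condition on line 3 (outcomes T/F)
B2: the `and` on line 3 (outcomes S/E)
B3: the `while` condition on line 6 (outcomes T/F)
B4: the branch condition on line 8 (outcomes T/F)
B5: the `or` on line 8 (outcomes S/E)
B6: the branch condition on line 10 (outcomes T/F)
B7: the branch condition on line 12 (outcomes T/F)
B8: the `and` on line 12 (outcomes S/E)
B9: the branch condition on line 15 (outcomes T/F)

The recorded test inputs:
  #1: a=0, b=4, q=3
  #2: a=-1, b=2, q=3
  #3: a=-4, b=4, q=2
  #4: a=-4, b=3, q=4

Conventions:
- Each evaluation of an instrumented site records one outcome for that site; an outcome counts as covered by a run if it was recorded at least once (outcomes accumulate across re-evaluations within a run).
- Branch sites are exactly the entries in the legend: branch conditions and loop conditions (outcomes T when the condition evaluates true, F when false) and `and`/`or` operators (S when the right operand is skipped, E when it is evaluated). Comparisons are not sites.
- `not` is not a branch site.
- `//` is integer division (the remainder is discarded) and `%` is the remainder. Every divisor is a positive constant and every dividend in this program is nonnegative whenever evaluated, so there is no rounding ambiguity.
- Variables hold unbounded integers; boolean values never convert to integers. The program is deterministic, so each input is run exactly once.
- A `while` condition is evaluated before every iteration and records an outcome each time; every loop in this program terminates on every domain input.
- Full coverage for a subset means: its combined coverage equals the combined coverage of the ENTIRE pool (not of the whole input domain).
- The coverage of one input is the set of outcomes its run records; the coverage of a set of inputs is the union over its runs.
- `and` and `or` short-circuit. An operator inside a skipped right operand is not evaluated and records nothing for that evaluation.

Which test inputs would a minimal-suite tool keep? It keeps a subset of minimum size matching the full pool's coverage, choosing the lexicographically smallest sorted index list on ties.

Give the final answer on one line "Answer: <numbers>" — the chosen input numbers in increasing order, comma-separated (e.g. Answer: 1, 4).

input #1, a=0, b=4, q=3: events B2->E, B1->T, B3->T, B3->T, B3->T, B3->F, B5->S, B4->T, B6->T; outcomes B1=T, B2=E, B3=T, B3=F, B4=T, B5=S, B6=T
input #2, a=-1, b=2, q=3: events B2->E, B1->T, B3->T, B3->T, B3->T, B3->F, B5->E, B4->F, B8->E, B7->T; outcomes B1=T, B2=E, B3=T, B3=F, B4=F, B5=E, B7=T, B8=E
input #3, a=-4, b=4, q=2: events B2->E, B1->T, B3->T, B3->T, B3->T, B3->T, B3->F, B5->E, B4->F, B8->E, B7->T; outcomes B1=T, B2=E, B3=T, B3=F, B4=F, B5=E, B7=T, B8=E
input #4, a=-4, b=3, q=4: events B2->E, B1->F, B3->T, B3->F, B5->E, B4->F, B8->S, B7->F, B9->F; outcomes B1=F, B2=E, B3=T, B3=F, B4=F, B5=E, B7=F, B8=S, B9=F
union over all inputs: B1=T, B1=F, B2=E, B3=T, B3=F, B4=T, B4=F, B5=S, B5=E, B6=T, B7=T, B7=F, B8=S, B8=E, B9=F (15 outcomes)
size 1 is not enough: best union over all size-1 subsets is 9/15
size 2 is not enough: best union over all size-2 subsets is 13/15
the canonical winner is {1, 2, 4}: size 3, full 15-outcome coverage, earliest index list among size-3 covers

Answer: 1, 2, 4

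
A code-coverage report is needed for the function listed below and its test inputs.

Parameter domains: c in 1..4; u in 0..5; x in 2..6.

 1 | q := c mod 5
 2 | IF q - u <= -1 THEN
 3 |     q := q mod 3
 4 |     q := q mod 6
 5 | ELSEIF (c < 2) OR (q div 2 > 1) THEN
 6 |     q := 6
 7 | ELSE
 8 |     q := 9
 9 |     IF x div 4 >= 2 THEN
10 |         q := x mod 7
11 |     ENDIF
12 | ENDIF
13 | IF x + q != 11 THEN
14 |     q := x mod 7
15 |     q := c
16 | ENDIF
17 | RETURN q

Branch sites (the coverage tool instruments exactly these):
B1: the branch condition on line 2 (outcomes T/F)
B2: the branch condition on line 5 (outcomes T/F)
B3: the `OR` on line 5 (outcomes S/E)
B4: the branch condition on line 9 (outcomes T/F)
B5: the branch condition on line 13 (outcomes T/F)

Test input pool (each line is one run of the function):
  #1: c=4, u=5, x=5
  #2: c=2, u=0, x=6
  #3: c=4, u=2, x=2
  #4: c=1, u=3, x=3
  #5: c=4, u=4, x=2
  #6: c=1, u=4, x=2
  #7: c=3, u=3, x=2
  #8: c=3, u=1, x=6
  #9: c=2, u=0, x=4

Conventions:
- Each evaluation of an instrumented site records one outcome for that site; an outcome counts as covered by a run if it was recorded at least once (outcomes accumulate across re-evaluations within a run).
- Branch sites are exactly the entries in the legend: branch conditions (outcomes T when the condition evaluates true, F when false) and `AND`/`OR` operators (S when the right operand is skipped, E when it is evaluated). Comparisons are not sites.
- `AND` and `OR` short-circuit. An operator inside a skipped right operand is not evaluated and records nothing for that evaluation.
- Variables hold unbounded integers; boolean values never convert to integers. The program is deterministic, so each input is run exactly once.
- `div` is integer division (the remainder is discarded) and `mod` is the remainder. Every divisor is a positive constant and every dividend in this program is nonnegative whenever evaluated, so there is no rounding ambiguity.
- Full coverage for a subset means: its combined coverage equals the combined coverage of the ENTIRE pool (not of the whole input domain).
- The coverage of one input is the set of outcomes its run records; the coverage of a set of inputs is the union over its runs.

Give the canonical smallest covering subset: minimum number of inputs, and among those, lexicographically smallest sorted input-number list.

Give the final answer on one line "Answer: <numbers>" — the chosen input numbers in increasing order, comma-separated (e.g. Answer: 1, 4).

test 1 (c=4, u=5, x=5) hits B1=T, B5=T
test 2 (c=2, u=0, x=6) hits B1=F, B2=F, B3=E, B4=F, B5=T
test 3 (c=4, u=2, x=2) hits B1=F, B2=T, B3=E, B5=T
test 4 (c=1, u=3, x=3) hits B1=T, B5=T
test 5 (c=4, u=4, x=2) hits B1=F, B2=T, B3=E, B5=T
test 6 (c=1, u=4, x=2) hits B1=T, B5=T
test 7 (c=3, u=3, x=2) hits B1=F, B2=F, B3=E, B4=F, B5=F
test 8 (c=3, u=1, x=6) hits B1=F, B2=F, B3=E, B4=F, B5=T
test 9 (c=2, u=0, x=4) hits B1=F, B2=F, B3=E, B4=F, B5=T
the full pool covers 8 outcomes: B1=T, B1=F, B2=T, B2=F, B3=E, B4=F, B5=T, B5=F
size 1 is not enough: best union over all size-1 subsets is 5/8
size 2 is not enough: best union over all size-2 subsets is 7/8
the canonical winner is {1, 3, 7}: size 3, full 8-outcome coverage, earliest index list among size-3 covers

Answer: 1, 3, 7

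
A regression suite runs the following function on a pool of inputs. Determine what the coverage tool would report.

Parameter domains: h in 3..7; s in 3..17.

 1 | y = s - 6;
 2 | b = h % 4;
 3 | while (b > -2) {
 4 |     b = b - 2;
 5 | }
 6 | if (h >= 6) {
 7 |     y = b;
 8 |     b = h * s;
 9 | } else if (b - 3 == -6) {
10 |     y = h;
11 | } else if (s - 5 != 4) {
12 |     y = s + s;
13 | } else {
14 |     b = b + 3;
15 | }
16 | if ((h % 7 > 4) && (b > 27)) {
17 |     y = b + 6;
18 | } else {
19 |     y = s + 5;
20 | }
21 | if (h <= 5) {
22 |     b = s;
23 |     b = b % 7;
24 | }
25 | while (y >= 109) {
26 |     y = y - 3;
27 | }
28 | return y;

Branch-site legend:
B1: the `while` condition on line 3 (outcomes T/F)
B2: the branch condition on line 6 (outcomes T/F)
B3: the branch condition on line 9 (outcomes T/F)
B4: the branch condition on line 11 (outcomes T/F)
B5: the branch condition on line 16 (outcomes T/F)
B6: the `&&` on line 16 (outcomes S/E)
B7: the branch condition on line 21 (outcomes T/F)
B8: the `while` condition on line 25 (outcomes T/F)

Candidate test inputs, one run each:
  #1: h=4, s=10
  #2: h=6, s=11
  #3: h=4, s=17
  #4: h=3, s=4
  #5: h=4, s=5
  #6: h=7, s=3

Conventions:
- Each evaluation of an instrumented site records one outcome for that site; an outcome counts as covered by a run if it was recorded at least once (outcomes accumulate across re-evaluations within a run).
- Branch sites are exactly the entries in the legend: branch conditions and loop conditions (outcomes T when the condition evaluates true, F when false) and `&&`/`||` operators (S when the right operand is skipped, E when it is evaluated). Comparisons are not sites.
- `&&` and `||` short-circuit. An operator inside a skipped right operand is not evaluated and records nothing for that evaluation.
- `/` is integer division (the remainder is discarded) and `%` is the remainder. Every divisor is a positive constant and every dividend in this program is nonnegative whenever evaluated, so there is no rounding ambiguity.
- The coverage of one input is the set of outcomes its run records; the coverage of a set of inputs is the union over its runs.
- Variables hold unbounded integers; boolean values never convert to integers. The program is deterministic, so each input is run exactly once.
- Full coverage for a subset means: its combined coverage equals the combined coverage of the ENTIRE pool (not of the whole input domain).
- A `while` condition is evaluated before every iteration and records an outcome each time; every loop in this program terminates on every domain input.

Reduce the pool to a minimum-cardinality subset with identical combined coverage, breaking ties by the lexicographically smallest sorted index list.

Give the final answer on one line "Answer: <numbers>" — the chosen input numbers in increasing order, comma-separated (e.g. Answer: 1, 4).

test 1 (h=4, s=10) fires B1->T, B1->F, B2->F, B3->F, B4->T, B6->S, B5->F, B7->T, B8->F; hits B1=T, B1=F, B2=F, B3=F, B4=T, B5=F, B6=S, B7=T, B8=F
test 2 (h=6, s=11) fires B1->T, B1->T, B1->F, B2->T, B6->E, B5->T, B7->F, B8->F; hits B1=T, B1=F, B2=T, B5=T, B6=E, B7=F, B8=F
test 3 (h=4, s=17) fires B1->T, B1->F, B2->F, B3->F, B4->T, B6->S, B5->F, B7->T, B8->F; hits B1=T, B1=F, B2=F, B3=F, B4=T, B5=F, B6=S, B7=T, B8=F
test 4 (h=3, s=4) fires B1->T, B1->T, B1->T, B1->F, B2->F, B3->T, B6->S, B5->F, B7->T, B8->F; hits B1=T, B1=F, B2=F, B3=T, B5=F, B6=S, B7=T, B8=F
test 5 (h=4, s=5) fires B1->T, B1->F, B2->F, B3->F, B4->T, B6->S, B5->F, B7->T, B8->F; hits B1=T, B1=F, B2=F, B3=F, B4=T, B5=F, B6=S, B7=T, B8=F
test 6 (h=7, s=3) fires B1->T, B1->T, B1->T, B1->F, B2->T, B6->S, B5->F, B7->F, B8->F; hits B1=T, B1=F, B2=T, B5=F, B6=S, B7=F, B8=F
pool-wide coverage (14 outcomes): B1=T, B1=F, B2=T, B2=F, B3=T, B3=F, B4=T, B5=T, B5=F, B6=S, B6=E, B7=T, B7=F, B8=F
every size-1 subset falls short of the 14 outcomes (best: 9/14)
every size-2 subset falls short of the 14 outcomes (best: 13/14)
size 3: inputs {1, 2, 4} cover all 14 outcomes, and no lexicographically smaller subset of this size does

Answer: 1, 2, 4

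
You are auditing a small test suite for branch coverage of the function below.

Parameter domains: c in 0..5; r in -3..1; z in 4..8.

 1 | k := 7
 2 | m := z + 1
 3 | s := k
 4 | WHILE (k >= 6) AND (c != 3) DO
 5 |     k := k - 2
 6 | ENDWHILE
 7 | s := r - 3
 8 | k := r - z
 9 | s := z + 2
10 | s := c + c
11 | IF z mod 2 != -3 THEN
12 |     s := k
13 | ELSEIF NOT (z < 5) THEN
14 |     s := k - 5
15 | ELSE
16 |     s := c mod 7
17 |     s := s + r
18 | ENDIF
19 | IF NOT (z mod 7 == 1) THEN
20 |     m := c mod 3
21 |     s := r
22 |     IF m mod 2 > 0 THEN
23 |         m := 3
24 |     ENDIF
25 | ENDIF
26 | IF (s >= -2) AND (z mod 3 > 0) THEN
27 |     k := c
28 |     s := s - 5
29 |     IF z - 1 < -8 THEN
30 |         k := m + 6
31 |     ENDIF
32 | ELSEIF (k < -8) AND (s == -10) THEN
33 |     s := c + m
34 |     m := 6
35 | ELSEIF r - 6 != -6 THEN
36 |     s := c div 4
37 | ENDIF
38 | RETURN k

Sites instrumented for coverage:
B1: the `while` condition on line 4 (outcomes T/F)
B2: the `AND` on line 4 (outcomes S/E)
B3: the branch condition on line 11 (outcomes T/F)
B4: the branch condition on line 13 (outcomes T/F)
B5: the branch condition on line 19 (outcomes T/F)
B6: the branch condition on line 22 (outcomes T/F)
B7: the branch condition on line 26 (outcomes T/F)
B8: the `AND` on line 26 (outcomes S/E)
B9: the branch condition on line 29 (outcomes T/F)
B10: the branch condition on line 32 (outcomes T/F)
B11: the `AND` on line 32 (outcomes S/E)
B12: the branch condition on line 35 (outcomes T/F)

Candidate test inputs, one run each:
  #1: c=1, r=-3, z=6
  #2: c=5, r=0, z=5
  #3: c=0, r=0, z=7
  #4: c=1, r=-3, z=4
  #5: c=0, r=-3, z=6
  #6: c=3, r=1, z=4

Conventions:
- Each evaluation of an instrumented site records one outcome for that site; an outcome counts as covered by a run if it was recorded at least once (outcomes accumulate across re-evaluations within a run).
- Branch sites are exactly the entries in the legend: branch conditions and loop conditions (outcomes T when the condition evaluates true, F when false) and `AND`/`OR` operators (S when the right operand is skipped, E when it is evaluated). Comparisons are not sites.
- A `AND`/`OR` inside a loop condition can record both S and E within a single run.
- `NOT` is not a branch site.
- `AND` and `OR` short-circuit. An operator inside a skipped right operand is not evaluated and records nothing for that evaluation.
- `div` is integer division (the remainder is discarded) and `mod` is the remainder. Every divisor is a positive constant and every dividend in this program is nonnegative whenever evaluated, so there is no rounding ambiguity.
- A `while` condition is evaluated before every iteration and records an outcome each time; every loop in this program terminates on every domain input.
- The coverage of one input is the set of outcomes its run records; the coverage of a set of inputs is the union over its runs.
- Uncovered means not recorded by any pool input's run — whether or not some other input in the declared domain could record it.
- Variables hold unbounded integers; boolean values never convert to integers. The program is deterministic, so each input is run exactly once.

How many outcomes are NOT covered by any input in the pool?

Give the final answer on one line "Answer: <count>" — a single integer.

test 1 (c=1, r=-3, z=6) hits B1=T, B1=F, B2=S, B2=E, B3=T, B5=T, B6=T, B7=F, B8=S, B10=F, B11=E, B12=T
test 2 (c=5, r=0, z=5) hits B1=T, B1=F, B2=S, B2=E, B3=T, B5=T, B6=F, B7=T, B8=E, B9=F
test 3 (c=0, r=0, z=7) hits B1=T, B1=F, B2=S, B2=E, B3=T, B5=T, B6=F, B7=T, B8=E, B9=F
test 4 (c=1, r=-3, z=4) hits B1=T, B1=F, B2=S, B2=E, B3=T, B5=T, B6=T, B7=F, B8=S, B10=F, B11=S, B12=T
test 5 (c=0, r=-3, z=6) hits B1=T, B1=F, B2=S, B2=E, B3=T, B5=T, B6=F, B7=F, B8=S, B10=F, B11=E, B12=T
test 6 (c=3, r=1, z=4) hits B1=F, B2=E, B3=T, B5=T, B6=F, B7=T, B8=E, B9=F
union over the pool: B1=T, B1=F, B2=S, B2=E, B3=T, B5=T, B6=T, B6=F, B7=T, B7=F, B8=S, B8=E, B9=F, B10=F, B11=S, B11=E, B12=T
uncovered (7 of 24): B3=F, B4=T, B4=F, B5=F, B9=T, B10=T, B12=F

Answer: 7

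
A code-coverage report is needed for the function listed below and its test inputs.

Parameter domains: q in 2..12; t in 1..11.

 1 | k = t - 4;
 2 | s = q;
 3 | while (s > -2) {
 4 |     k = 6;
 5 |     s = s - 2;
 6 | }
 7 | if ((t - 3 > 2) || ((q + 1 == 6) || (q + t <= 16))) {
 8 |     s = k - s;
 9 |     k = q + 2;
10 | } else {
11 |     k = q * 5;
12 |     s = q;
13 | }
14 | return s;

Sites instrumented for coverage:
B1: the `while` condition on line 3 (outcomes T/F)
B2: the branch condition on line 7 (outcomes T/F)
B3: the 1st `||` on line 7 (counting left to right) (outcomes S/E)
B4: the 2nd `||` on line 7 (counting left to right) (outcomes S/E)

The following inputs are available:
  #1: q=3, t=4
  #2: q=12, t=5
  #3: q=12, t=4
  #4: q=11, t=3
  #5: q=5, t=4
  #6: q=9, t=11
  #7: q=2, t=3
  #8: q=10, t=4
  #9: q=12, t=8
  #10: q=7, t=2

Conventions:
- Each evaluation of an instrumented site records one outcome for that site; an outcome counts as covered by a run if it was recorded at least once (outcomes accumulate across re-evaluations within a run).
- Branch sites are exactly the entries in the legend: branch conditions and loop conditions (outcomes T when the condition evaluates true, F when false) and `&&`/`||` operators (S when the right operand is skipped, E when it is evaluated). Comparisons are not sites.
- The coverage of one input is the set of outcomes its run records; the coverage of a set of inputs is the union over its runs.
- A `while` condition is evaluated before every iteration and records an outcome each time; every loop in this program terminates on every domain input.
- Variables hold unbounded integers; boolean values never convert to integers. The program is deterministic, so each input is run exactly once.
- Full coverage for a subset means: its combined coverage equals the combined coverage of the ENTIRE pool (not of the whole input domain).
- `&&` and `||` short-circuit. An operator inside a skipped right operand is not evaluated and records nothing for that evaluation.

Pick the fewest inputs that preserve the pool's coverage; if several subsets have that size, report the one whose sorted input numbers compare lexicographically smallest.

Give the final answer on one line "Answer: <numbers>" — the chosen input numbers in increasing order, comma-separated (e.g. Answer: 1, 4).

input #1, q=3, t=4: outcomes B1=T, B1=F, B2=T, B3=E, B4=E
input #2, q=12, t=5: outcomes B1=T, B1=F, B2=F, B3=E, B4=E
input #3, q=12, t=4: outcomes B1=T, B1=F, B2=T, B3=E, B4=E
input #4, q=11, t=3: outcomes B1=T, B1=F, B2=T, B3=E, B4=E
input #5, q=5, t=4: outcomes B1=T, B1=F, B2=T, B3=E, B4=S
input #6, q=9, t=11: outcomes B1=T, B1=F, B2=T, B3=S
input #7, q=2, t=3: outcomes B1=T, B1=F, B2=T, B3=E, B4=E
input #8, q=10, t=4: outcomes B1=T, B1=F, B2=T, B3=E, B4=E
input #9, q=12, t=8: outcomes B1=T, B1=F, B2=T, B3=S
input #10, q=7, t=2: outcomes B1=T, B1=F, B2=T, B3=E, B4=E
union over all inputs: B1=T, B1=F, B2=T, B2=F, B3=S, B3=E, B4=S, B4=E (8 outcomes)
no size-1 subset reaches all 8 outcomes (best union: 5/8)
no size-2 subset reaches all 8 outcomes (best union: 7/8)
size 3: inputs {2, 5, 6} cover all 8 outcomes, and no lexicographically smaller subset of this size does

Answer: 2, 5, 6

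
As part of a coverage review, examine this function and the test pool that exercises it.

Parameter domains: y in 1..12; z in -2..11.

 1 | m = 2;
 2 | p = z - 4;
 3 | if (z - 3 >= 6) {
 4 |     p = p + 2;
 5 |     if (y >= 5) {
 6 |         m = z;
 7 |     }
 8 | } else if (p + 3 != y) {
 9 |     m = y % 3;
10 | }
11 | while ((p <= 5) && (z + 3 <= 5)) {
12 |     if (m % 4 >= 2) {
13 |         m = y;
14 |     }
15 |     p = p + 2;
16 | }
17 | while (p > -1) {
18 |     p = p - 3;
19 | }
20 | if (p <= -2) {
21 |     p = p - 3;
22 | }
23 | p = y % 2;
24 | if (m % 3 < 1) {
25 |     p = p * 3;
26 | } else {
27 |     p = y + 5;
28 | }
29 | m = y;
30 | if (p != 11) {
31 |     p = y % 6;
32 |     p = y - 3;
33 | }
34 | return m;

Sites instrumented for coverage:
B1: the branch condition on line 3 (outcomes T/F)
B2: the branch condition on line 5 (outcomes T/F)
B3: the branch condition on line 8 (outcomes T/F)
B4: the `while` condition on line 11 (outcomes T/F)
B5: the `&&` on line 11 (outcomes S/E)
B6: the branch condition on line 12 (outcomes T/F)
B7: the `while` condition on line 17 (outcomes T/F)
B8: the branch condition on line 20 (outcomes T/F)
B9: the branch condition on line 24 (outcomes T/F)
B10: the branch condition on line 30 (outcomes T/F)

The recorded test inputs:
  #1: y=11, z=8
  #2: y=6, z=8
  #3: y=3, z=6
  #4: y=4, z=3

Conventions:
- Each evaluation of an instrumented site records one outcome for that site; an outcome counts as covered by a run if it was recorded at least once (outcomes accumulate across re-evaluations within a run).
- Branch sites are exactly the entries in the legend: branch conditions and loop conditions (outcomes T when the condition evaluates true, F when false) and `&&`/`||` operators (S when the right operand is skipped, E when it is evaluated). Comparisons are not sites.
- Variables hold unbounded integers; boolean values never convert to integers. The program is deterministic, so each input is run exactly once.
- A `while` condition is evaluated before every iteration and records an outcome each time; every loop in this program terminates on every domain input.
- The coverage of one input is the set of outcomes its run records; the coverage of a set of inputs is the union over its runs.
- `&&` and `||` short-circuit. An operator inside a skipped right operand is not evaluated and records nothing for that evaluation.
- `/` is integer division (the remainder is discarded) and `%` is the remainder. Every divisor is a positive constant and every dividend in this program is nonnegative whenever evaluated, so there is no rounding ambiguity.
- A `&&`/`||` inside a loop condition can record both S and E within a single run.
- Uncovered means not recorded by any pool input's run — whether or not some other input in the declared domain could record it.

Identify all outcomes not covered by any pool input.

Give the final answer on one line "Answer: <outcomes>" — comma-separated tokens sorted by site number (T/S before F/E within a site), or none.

test 1 (y=11, z=8) fires B1->F, B3->T, B5->E, B4->F, B7->T, B7->T, B7->F, B8->T, B9->F, B10->T; hits B1=F, B3=T, B4=F, B5=E, B7=T, B7=F, B8=T, B9=F, B10=T
test 2 (y=6, z=8) fires B1->F, B3->T, B5->E, B4->F, B7->T, B7->T, B7->F, B8->T, B9->T, B10->T; hits B1=F, B3=T, B4=F, B5=E, B7=T, B7=F, B8=T, B9=T, B10=T
test 3 (y=3, z=6) fires B1->F, B3->T, B5->E, B4->F, B7->T, B7->F, B8->F, B9->T, B10->T; hits B1=F, B3=T, B4=F, B5=E, B7=T, B7=F, B8=F, B9=T, B10=T
test 4 (y=4, z=3) fires B1->F, B3->T, B5->E, B4->F, B7->F, B8->F, B9->F, B10->T; hits B1=F, B3=T, B4=F, B5=E, B7=F, B8=F, B9=F, B10=T
union over the pool: B1=F, B3=T, B4=F, B5=E, B7=T, B7=F, B8=T, B8=F, B9=T, B9=F, B10=T
uncovered (9 of 20): B1=T, B2=T, B2=F, B3=F, B4=T, B5=S, B6=T, B6=F, B10=F

Answer: B1=T, B2=T, B2=F, B3=F, B4=T, B5=S, B6=T, B6=F, B10=F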